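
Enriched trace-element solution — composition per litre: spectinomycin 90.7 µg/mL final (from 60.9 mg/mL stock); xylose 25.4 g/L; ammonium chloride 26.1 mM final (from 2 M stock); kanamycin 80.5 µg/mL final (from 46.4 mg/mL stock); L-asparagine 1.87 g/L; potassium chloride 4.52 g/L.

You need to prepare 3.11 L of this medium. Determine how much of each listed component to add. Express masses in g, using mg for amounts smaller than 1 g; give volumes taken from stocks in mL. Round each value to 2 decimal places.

Scale factor relative to 1 L: 3.11.
spectinomycin: V = C2·V2/C1 = 90.7 µg/mL × 3110 mL ÷ 60900 µg/mL = 4.63 mL
xylose: 25.4 g/L × 3.11 L = 78.99 g
ammonium chloride: V = C2·V2/C1 = 26.1 mM × 3110 mL ÷ 2000 mM = 40.59 mL
kanamycin: C1V1 = C2V2 → 80.5 µg/mL × 3110 mL ÷ 46400 µg/mL = 5.40 mL
L-asparagine: 1.87 g/L × 3.11 L = 5.82 g
potassium chloride: 4.52 g/L × 3.11 L = 14.06 g

spectinomycin 4.63 mL; xylose 78.99 g; ammonium chloride 40.59 mL; kanamycin 5.40 mL; L-asparagine 5.82 g; potassium chloride 14.06 g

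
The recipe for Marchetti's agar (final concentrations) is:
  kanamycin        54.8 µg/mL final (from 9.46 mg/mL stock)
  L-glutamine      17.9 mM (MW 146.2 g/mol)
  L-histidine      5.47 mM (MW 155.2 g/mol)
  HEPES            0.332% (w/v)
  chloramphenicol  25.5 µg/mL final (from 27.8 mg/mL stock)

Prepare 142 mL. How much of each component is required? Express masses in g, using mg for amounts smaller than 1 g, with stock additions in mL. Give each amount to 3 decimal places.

kanamycin 0.823 mL; L-glutamine 371.611 mg; L-histidine 120.550 mg; HEPES 471.440 mg; chloramphenicol 0.130 mL

Scale factor relative to 1 L: 0.142.
kanamycin: C1V1 = C2V2 → 54.8 µg/mL × 142 mL ÷ 9460 µg/mL = 0.823 mL
L-glutamine: 17.9 mmol/L × 146.2 mg/mmol × 0.142 L = 371.611 mg
L-histidine: 5.47 mmol/L × 155.2 mg/mmol × 0.142 L = 120.550 mg
HEPES: 0.332 g per 100 mL × 142 mL ÷ 100 = 0.47144 g = 471.440 mg
chloramphenicol: C1V1 = C2V2 → 25.5 µg/mL × 142 mL ÷ 27800 µg/mL = 0.130 mL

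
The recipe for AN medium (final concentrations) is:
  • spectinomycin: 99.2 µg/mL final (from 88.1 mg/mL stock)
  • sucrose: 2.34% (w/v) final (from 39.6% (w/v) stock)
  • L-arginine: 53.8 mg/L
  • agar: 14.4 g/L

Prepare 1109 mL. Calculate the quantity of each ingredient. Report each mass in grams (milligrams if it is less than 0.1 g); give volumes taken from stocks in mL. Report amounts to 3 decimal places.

spectinomycin 1.249 mL; sucrose 65.532 mL; L-arginine 59.664 mg; agar 15.970 g

Working volume: 1109 mL = 1.109 L.
spectinomycin: V = C2·V2/C1 = 99.2 µg/mL × 1109 mL ÷ 88100 µg/mL = 1.249 mL
sucrose: V = C2·V2/C1 = 2.34% ÷ 39.6% × 1109 mL = 65.532 mL
L-arginine: 53.8 mg/L × 1.109 L = 59.664 mg
agar: 14.4 g/L × 1.109 L = 15.970 g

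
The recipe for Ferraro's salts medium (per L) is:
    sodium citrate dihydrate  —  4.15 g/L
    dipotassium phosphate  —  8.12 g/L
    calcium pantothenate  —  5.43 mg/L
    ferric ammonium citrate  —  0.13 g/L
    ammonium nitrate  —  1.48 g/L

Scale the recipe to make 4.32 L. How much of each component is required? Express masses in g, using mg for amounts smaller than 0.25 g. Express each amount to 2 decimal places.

sodium citrate dihydrate 17.93 g; dipotassium phosphate 35.08 g; calcium pantothenate 23.46 mg; ferric ammonium citrate 0.56 g; ammonium nitrate 6.39 g

Scale factor relative to 1 L: 4.32.
sodium citrate dihydrate: 4.15 g/L × 4.32 L = 17.93 g
dipotassium phosphate: 8.12 g/L × 4.32 L = 35.08 g
calcium pantothenate: 5.43 mg/L × 4.32 L = 23.46 mg
ferric ammonium citrate: 0.13 g/L × 4.32 L = 0.56 g
ammonium nitrate: 1.48 g/L × 4.32 L = 6.39 g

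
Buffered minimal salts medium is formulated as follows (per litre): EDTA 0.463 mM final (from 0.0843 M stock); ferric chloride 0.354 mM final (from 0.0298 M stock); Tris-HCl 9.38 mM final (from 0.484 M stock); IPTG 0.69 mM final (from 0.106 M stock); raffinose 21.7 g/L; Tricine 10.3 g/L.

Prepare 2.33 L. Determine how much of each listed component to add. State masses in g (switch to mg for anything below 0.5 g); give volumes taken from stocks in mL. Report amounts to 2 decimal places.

Scale factor relative to 1 L: 2.33.
EDTA: C1V1 = C2V2 → 0.463 mM × 2330 mL ÷ 84.3 mM = 12.80 mL
ferric chloride: dilute stock: 0.354 mM × 2330 mL ÷ 29.8 mM = 27.68 mL
Tris-HCl: C1V1 = C2V2 → 9.38 mM × 2330 mL ÷ 484 mM = 45.16 mL
IPTG: dilute stock: 0.69 mM × 2330 mL ÷ 106 mM = 15.17 mL
raffinose: 21.7 g/L × 2.33 L = 50.56 g
Tricine: 10.3 g/L × 2.33 L = 24.00 g

EDTA 12.80 mL; ferric chloride 27.68 mL; Tris-HCl 45.16 mL; IPTG 15.17 mL; raffinose 50.56 g; Tricine 24.00 g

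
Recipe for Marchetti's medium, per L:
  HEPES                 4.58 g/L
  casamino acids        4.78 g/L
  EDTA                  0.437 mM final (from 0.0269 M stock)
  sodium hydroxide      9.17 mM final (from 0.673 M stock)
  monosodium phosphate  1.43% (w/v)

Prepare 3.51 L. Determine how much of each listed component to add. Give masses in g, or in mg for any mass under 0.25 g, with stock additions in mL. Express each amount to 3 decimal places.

Scale factor relative to 1 L: 3.51.
HEPES: 4.58 g/L × 3.51 L = 16.076 g
casamino acids: 4.78 g/L × 3.51 L = 16.778 g
EDTA: C1V1 = C2V2 → 0.437 mM × 3510 mL ÷ 26.9 mM = 57.021 mL
sodium hydroxide: dilute stock: 9.17 mM × 3510 mL ÷ 673 mM = 47.826 mL
monosodium phosphate: 1.43% w/v = 14.3 g/L → 14.3 × 3.51 L = 50.193 g

HEPES 16.076 g; casamino acids 16.778 g; EDTA 57.021 mL; sodium hydroxide 47.826 mL; monosodium phosphate 50.193 g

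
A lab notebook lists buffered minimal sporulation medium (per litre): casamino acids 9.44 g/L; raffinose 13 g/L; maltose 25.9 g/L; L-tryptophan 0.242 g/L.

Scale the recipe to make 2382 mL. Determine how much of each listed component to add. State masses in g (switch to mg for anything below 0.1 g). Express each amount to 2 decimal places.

casamino acids 22.49 g; raffinose 30.97 g; maltose 61.69 g; L-tryptophan 0.58 g

Target volume = 2382 mL = 2.382 L.
casamino acids: 9.44 g/L × 2.382 L = 22.49 g
raffinose: 13 g/L × 2.382 L = 30.97 g
maltose: 25.9 g/L × 2.382 L = 61.69 g
L-tryptophan: 0.242 g/L × 2.382 L = 0.58 g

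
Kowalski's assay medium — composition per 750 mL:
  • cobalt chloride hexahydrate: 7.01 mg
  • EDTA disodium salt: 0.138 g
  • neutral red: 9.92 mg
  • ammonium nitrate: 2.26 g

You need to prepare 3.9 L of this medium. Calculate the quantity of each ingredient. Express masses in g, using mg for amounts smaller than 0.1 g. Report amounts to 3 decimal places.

cobalt chloride hexahydrate 36.452 mg; EDTA disodium salt 0.718 g; neutral red 51.584 mg; ammonium nitrate 11.752 g

Ratio of target to recipe volume: 3900 / 750 = 5.2.
cobalt chloride hexahydrate: 7.01 mg × (3900 mL / 750 mL) = 36.452 mg
EDTA disodium salt: 0.138 g × (3900 mL / 750 mL) = 0.718 g
neutral red: 9.92 mg × (3900 mL / 750 mL) = 51.584 mg
ammonium nitrate: 2.26 g × (3900 mL / 750 mL) = 11.752 g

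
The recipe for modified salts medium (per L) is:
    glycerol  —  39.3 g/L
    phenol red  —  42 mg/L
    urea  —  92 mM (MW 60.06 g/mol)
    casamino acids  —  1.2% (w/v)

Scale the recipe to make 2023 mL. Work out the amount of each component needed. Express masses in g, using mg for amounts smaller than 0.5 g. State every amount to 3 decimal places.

glycerol 79.504 g; phenol red 84.966 mg; urea 11.178 g; casamino acids 24.276 g

Scale factor relative to 1 L: 2.023.
glycerol: 39.3 g/L × 2.023 L = 79.504 g
phenol red: 42 mg/L × 2.023 L = 84.966 mg
urea: 92 mmol/L × 60.06 g/mol × 2.023 L ÷ 1000 = 11.178 g
casamino acids: 1.2 g per 100 mL × 2023 mL ÷ 100 = 24.276 g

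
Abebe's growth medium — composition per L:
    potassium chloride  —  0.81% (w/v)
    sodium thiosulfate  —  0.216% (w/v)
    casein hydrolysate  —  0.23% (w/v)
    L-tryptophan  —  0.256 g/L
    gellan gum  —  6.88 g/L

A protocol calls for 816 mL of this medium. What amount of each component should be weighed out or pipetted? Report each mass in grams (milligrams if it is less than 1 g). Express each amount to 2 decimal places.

Target volume = 816 mL = 0.816 L.
potassium chloride: 0.81 g per 100 mL × 816 mL ÷ 100 = 6.61 g
sodium thiosulfate: 0.216 g per 100 mL × 816 mL ÷ 100 = 1.76 g
casein hydrolysate: 0.23 g per 100 mL × 816 mL ÷ 100 = 1.88 g
L-tryptophan: 0.256 g/L × 0.816 L = 0.208896 g = 208.90 mg
gellan gum: 6.88 g/L × 0.816 L = 5.61 g

potassium chloride 6.61 g; sodium thiosulfate 1.76 g; casein hydrolysate 1.88 g; L-tryptophan 208.90 mg; gellan gum 5.61 g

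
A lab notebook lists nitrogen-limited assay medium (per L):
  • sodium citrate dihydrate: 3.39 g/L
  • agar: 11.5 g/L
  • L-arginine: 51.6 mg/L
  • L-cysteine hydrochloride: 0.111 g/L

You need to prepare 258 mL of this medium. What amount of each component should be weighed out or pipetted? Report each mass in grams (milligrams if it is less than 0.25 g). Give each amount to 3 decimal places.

sodium citrate dihydrate 0.875 g; agar 2.967 g; L-arginine 13.313 mg; L-cysteine hydrochloride 28.638 mg

Target volume = 258 mL = 0.258 L.
sodium citrate dihydrate: 3.39 g/L × 0.258 L = 0.875 g
agar: 11.5 g/L × 0.258 L = 2.967 g
L-arginine: 51.6 mg/L × 0.258 L = 13.313 mg
L-cysteine hydrochloride: 0.111 g/L × 0.258 L = 0.028638 g = 28.638 mg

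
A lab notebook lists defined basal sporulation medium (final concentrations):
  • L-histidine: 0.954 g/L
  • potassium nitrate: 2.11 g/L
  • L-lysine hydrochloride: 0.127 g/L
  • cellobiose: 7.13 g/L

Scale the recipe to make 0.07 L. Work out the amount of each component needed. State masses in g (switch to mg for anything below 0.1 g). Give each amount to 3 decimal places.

Working volume: 0.07 L.
L-histidine: 0.954 g/L × 0.07 L = 0.06678 g = 66.780 mg
potassium nitrate: 2.11 g/L × 0.07 L = 0.148 g
L-lysine hydrochloride: 0.127 g/L × 0.07 L = 0.00889 g = 8.890 mg
cellobiose: 7.13 g/L × 0.07 L = 0.499 g

L-histidine 66.780 mg; potassium nitrate 0.148 g; L-lysine hydrochloride 8.890 mg; cellobiose 0.499 g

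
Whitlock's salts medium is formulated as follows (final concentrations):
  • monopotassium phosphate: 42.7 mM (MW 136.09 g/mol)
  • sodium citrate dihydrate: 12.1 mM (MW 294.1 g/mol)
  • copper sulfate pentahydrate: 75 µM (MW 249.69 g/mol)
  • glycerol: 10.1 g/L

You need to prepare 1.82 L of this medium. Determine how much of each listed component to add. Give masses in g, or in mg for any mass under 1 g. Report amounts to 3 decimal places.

Scale factor relative to 1 L: 1.82.
monopotassium phosphate: 42.7 mmol/L × 136.09 g/mol × 1.82 L ÷ 1000 = 10.576 g
sodium citrate dihydrate: 12.1 mmol/L × 294.1 g/mol × 1.82 L ÷ 1000 = 6.477 g
copper sulfate pentahydrate: 75 µmol/L × 249.69 g/mol × 1.82 L ÷ 1000 = 34.083 mg
glycerol: 10.1 g/L × 1.82 L = 18.382 g

monopotassium phosphate 10.576 g; sodium citrate dihydrate 6.477 g; copper sulfate pentahydrate 34.083 mg; glycerol 18.382 g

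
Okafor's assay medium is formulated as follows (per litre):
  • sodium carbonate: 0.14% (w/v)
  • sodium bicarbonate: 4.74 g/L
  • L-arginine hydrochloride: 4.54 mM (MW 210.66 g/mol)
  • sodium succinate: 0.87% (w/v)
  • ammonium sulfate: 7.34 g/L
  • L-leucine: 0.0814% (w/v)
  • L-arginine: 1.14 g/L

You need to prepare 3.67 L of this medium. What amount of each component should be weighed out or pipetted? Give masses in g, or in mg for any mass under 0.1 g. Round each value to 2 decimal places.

Scale factor relative to 1 L: 3.67.
sodium carbonate: 0.14% w/v = 1.4 g/L → 1.4 × 3.67 L = 5.14 g
sodium bicarbonate: 4.74 g/L × 3.67 L = 17.40 g
L-arginine hydrochloride: 4.54 mmol/L × 210.66 g/mol × 3.67 L ÷ 1000 = 3.51 g
sodium succinate: 0.87 g per 100 mL × 3670 mL ÷ 100 = 31.93 g
ammonium sulfate: 7.34 g/L × 3.67 L = 26.94 g
L-leucine: 0.0814% w/v = 0.814 g/L → 0.814 × 3.67 L = 2.99 g
L-arginine: 1.14 g/L × 3.67 L = 4.18 g

sodium carbonate 5.14 g; sodium bicarbonate 17.40 g; L-arginine hydrochloride 3.51 g; sodium succinate 31.93 g; ammonium sulfate 26.94 g; L-leucine 2.99 g; L-arginine 4.18 g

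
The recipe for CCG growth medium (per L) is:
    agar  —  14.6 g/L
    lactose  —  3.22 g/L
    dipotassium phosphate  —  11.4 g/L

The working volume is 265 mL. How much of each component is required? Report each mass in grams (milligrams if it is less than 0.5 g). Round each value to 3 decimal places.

agar 3.869 g; lactose 0.853 g; dipotassium phosphate 3.021 g

Scale factor relative to 1 L: 0.265.
agar: 14.6 g/L × 0.265 L = 3.869 g
lactose: 3.22 g/L × 0.265 L = 0.853 g
dipotassium phosphate: 11.4 g/L × 0.265 L = 3.021 g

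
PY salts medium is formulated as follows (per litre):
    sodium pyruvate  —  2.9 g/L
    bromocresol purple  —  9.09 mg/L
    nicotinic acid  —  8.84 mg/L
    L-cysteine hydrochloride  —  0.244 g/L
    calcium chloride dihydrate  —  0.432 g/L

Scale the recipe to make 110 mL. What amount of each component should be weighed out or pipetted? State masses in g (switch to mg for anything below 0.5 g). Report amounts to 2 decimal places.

Scale factor relative to 1 L: 0.11.
sodium pyruvate: 2.9 g/L × 0.11 L = 0.319 g = 319.00 mg
bromocresol purple: 9.09 mg/L × 0.11 L = 1.00 mg
nicotinic acid: 8.84 mg/L × 0.11 L = 0.97 mg
L-cysteine hydrochloride: 0.244 g/L × 0.11 L = 0.02684 g = 26.84 mg
calcium chloride dihydrate: 0.432 g/L × 0.11 L = 0.04752 g = 47.52 mg

sodium pyruvate 319.00 mg; bromocresol purple 1.00 mg; nicotinic acid 0.97 mg; L-cysteine hydrochloride 26.84 mg; calcium chloride dihydrate 47.52 mg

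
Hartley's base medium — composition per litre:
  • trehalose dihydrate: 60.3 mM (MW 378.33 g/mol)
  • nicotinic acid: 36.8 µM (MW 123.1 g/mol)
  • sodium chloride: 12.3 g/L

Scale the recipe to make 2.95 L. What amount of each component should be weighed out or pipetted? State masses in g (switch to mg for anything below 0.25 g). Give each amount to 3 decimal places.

Working volume: 2.95 L.
trehalose dihydrate: 60.3 mmol/L × 378.33 g/mol × 2.95 L ÷ 1000 = 67.299 g
nicotinic acid: 36.8 µmol/L × 123.1 g/mol × 2.95 L ÷ 1000 = 13.364 mg
sodium chloride: 12.3 g/L × 2.95 L = 36.285 g

trehalose dihydrate 67.299 g; nicotinic acid 13.364 mg; sodium chloride 36.285 g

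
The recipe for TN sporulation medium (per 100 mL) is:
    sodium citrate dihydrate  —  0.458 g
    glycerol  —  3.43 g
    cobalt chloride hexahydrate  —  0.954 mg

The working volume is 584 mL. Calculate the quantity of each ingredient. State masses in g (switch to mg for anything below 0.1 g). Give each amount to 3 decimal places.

sodium citrate dihydrate 2.675 g; glycerol 20.031 g; cobalt chloride hexahydrate 5.571 mg

Scale factor = 584 mL / 100 mL = 5.84.
sodium citrate dihydrate: 0.458 g × (584 mL / 100 mL) = 2.675 g
glycerol: 3.43 g × (584 mL / 100 mL) = 20.031 g
cobalt chloride hexahydrate: 0.954 mg × (584 mL / 100 mL) = 5.571 mg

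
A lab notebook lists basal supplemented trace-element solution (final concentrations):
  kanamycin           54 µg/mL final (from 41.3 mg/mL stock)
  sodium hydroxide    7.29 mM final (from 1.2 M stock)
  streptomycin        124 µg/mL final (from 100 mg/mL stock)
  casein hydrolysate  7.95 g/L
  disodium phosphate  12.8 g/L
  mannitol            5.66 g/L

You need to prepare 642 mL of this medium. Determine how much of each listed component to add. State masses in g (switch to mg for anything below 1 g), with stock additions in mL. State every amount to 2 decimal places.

Working volume: 642 mL = 0.642 L.
kanamycin: C1V1 = C2V2 → 54 µg/mL × 642 mL ÷ 41300 µg/mL = 0.84 mL
sodium hydroxide: C1V1 = C2V2 → 7.29 mM × 642 mL ÷ 1200 mM = 3.90 mL
streptomycin: V = C2·V2/C1 = 124 µg/mL × 642 mL ÷ 100000 µg/mL = 0.80 mL
casein hydrolysate: 7.95 g/L × 0.642 L = 5.10 g
disodium phosphate: 12.8 g/L × 0.642 L = 8.22 g
mannitol: 5.66 g/L × 0.642 L = 3.63 g

kanamycin 0.84 mL; sodium hydroxide 3.90 mL; streptomycin 0.80 mL; casein hydrolysate 5.10 g; disodium phosphate 8.22 g; mannitol 3.63 g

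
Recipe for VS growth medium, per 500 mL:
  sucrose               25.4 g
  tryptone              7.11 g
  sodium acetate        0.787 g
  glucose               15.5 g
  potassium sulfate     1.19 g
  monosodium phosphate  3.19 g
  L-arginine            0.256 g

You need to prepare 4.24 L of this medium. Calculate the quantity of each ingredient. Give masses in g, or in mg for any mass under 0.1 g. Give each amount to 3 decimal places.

sucrose 215.392 g; tryptone 60.293 g; sodium acetate 6.674 g; glucose 131.440 g; potassium sulfate 10.091 g; monosodium phosphate 27.051 g; L-arginine 2.171 g

Ratio of target to recipe volume: 4240 / 500 = 8.48.
sucrose: 25.4 g × (4240 mL / 500 mL) = 215.392 g
tryptone: 7.11 g × (4240 mL / 500 mL) = 60.293 g
sodium acetate: 0.787 g × (4240 mL / 500 mL) = 6.674 g
glucose: 15.5 g × (4240 mL / 500 mL) = 131.440 g
potassium sulfate: 1.19 g × (4240 mL / 500 mL) = 10.091 g
monosodium phosphate: 3.19 g × (4240 mL / 500 mL) = 27.051 g
L-arginine: 0.256 g × (4240 mL / 500 mL) = 2.171 g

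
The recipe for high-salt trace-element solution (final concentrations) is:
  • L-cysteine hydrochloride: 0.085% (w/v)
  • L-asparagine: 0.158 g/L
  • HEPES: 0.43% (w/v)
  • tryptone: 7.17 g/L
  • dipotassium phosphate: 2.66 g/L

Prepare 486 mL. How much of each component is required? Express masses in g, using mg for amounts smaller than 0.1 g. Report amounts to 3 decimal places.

L-cysteine hydrochloride 0.413 g; L-asparagine 76.788 mg; HEPES 2.090 g; tryptone 3.485 g; dipotassium phosphate 1.293 g

Target volume = 486 mL = 0.486 L.
L-cysteine hydrochloride: 0.085% w/v = 0.85 g/L → 0.85 × 0.486 L = 0.413 g
L-asparagine: 0.158 g/L × 0.486 L = 0.076788 g = 76.788 mg
HEPES: 0.43% w/v = 4.3 g/L → 4.3 × 0.486 L = 2.090 g
tryptone: 7.17 g/L × 0.486 L = 3.485 g
dipotassium phosphate: 2.66 g/L × 0.486 L = 1.293 g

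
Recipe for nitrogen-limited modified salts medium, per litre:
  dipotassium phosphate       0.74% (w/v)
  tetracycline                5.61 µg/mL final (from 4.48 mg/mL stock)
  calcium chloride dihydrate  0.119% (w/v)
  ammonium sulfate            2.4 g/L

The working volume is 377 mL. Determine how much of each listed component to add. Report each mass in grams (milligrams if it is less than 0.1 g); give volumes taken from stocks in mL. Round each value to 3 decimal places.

dipotassium phosphate 2.790 g; tetracycline 0.472 mL; calcium chloride dihydrate 0.449 g; ammonium sulfate 0.905 g

Target volume = 377 mL = 0.377 L.
dipotassium phosphate: 0.74% w/v = 7.4 g/L → 7.4 × 0.377 L = 2.790 g
tetracycline: C1V1 = C2V2 → 5.61 µg/mL × 377 mL ÷ 4480 µg/mL = 0.472 mL
calcium chloride dihydrate: 0.119% w/v = 1.19 g/L → 1.19 × 0.377 L = 0.449 g
ammonium sulfate: 2.4 g/L × 0.377 L = 0.905 g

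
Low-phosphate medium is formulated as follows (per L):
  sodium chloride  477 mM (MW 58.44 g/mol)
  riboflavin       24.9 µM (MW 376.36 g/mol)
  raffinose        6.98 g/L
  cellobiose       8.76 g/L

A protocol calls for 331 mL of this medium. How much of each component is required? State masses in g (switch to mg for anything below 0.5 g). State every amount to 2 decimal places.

sodium chloride 9.23 g; riboflavin 3.10 mg; raffinose 2.31 g; cellobiose 2.90 g

Scale factor relative to 1 L: 0.331.
sodium chloride: 477 mmol/L × 58.44 g/mol × 0.331 L ÷ 1000 = 9.23 g
riboflavin: 24.9 µmol/L × 376.36 g/mol × 0.331 L ÷ 1000 = 3.10 mg
raffinose: 6.98 g/L × 0.331 L = 2.31 g
cellobiose: 8.76 g/L × 0.331 L = 2.90 g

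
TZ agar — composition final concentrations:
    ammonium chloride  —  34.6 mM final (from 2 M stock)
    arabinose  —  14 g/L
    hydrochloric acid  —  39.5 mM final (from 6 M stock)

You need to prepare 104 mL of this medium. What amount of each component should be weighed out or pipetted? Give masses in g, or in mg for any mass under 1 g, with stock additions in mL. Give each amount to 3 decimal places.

ammonium chloride 1.799 mL; arabinose 1.456 g; hydrochloric acid 0.685 mL

Working volume: 104 mL = 0.104 L.
ammonium chloride: dilute stock: 34.6 mM × 104 mL ÷ 2000 mM = 1.799 mL
arabinose: 14 g/L × 0.104 L = 1.456 g
hydrochloric acid: C1V1 = C2V2 → 39.5 mM × 104 mL ÷ 6000 mM = 0.685 mL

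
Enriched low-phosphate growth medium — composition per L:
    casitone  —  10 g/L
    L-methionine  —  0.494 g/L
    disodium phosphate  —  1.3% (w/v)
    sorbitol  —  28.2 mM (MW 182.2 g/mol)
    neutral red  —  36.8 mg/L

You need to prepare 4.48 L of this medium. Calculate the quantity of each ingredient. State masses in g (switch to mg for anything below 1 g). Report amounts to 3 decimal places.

Scale factor relative to 1 L: 4.48.
casitone: 10 g/L × 4.48 L = 44.800 g
L-methionine: 0.494 g/L × 4.48 L = 2.213 g
disodium phosphate: 1.3% w/v = 13 g/L → 13 × 4.48 L = 58.240 g
sorbitol: 28.2 mmol/L × 182.2 g/mol × 4.48 L ÷ 1000 = 23.018 g
neutral red: 36.8 mg/L × 4.48 L = 164.864 mg

casitone 44.800 g; L-methionine 2.213 g; disodium phosphate 58.240 g; sorbitol 23.018 g; neutral red 164.864 mg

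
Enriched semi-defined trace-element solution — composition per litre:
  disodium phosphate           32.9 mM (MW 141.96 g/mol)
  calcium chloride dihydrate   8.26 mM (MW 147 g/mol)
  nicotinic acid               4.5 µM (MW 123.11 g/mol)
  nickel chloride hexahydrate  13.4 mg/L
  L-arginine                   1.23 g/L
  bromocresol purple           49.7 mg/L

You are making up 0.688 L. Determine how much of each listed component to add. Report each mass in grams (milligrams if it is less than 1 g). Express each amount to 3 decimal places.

disodium phosphate 3.213 g; calcium chloride dihydrate 835.383 mg; nicotinic acid 0.381 mg; nickel chloride hexahydrate 9.219 mg; L-arginine 846.240 mg; bromocresol purple 34.194 mg

Working volume: 0.688 L.
disodium phosphate: 32.9 mmol/L × 141.96 g/mol × 0.688 L ÷ 1000 = 3.213 g
calcium chloride dihydrate: 8.26 mmol/L × 147 mg/mmol × 0.688 L = 835.383 mg
nicotinic acid: 4.5 µmol/L × 123.11 g/mol × 0.688 L ÷ 1000 = 0.381 mg
nickel chloride hexahydrate: 13.4 mg/L × 0.688 L = 9.219 mg
L-arginine: 1.23 g/L × 0.688 L = 0.84624 g = 846.240 mg
bromocresol purple: 49.7 mg/L × 0.688 L = 34.194 mg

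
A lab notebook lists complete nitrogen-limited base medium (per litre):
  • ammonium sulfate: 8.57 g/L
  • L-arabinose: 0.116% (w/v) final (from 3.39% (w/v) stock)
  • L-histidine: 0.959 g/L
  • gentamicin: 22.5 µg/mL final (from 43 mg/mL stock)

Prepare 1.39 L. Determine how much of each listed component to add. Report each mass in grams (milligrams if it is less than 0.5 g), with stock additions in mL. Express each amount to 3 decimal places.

Scale factor relative to 1 L: 1.39.
ammonium sulfate: 8.57 g/L × 1.39 L = 11.912 g
L-arabinose: dilute stock: 0.116% ÷ 3.39% × 1390 mL = 47.563 mL
L-histidine: 0.959 g/L × 1.39 L = 1.333 g
gentamicin: C1V1 = C2V2 → 22.5 µg/mL × 1390 mL ÷ 43000 µg/mL = 0.727 mL

ammonium sulfate 11.912 g; L-arabinose 47.563 mL; L-histidine 1.333 g; gentamicin 0.727 mL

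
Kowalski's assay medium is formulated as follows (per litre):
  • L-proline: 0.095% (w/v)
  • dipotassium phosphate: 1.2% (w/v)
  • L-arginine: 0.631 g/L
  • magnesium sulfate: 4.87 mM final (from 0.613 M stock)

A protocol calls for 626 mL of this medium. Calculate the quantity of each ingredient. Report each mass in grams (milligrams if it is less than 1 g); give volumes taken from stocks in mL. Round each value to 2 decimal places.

L-proline 594.70 mg; dipotassium phosphate 7.51 g; L-arginine 395.01 mg; magnesium sulfate 4.97 mL

Working volume: 626 mL = 0.626 L.
L-proline: 0.095% w/v = 0.95 g/L → 0.95 × 0.626 L = 0.5947 g = 594.70 mg
dipotassium phosphate: 1.2% w/v = 12 g/L → 12 × 0.626 L = 7.51 g
L-arginine: 0.631 g/L × 0.626 L = 0.395006 g = 395.01 mg
magnesium sulfate: C1V1 = C2V2 → 4.87 mM × 626 mL ÷ 613 mM = 4.97 mL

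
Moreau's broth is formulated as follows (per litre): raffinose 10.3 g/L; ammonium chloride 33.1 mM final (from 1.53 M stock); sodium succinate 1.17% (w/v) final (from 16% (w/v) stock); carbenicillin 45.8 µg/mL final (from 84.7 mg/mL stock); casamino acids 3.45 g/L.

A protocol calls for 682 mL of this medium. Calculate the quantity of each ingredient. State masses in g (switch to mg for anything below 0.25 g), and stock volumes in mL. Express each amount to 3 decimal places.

Working volume: 682 mL = 0.682 L.
raffinose: 10.3 g/L × 0.682 L = 7.025 g
ammonium chloride: dilute stock: 33.1 mM × 682 mL ÷ 1530 mM = 14.754 mL
sodium succinate: V = C2·V2/C1 = 1.17% ÷ 16% × 682 mL = 49.871 mL
carbenicillin: V = C2·V2/C1 = 45.8 µg/mL × 682 mL ÷ 84700 µg/mL = 0.369 mL
casamino acids: 3.45 g/L × 0.682 L = 2.353 g

raffinose 7.025 g; ammonium chloride 14.754 mL; sodium succinate 49.871 mL; carbenicillin 0.369 mL; casamino acids 2.353 g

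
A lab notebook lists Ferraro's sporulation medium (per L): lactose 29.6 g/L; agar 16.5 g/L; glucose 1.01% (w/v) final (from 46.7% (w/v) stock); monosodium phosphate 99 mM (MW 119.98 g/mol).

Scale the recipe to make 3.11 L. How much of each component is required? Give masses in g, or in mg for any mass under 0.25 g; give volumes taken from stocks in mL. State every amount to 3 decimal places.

Working volume: 3.11 L.
lactose: 29.6 g/L × 3.11 L = 92.056 g
agar: 16.5 g/L × 3.11 L = 51.315 g
glucose: V = C2·V2/C1 = 1.01% ÷ 46.7% × 3110 mL = 67.261 mL
monosodium phosphate: 99 mmol/L × 119.98 g/mol × 3.11 L ÷ 1000 = 36.941 g

lactose 92.056 g; agar 51.315 g; glucose 67.261 mL; monosodium phosphate 36.941 g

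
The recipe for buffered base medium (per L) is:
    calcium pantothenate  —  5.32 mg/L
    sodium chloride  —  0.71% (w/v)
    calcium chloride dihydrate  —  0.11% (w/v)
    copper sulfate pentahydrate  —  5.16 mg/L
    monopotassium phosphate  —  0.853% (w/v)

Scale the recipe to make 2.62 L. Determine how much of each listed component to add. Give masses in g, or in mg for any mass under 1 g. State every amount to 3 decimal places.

Working volume: 2.62 L.
calcium pantothenate: 5.32 mg/L × 2.62 L = 13.938 mg
sodium chloride: 0.71% w/v = 7.1 g/L → 7.1 × 2.62 L = 18.602 g
calcium chloride dihydrate: 0.11 g per 100 mL × 2620 mL ÷ 100 = 2.882 g
copper sulfate pentahydrate: 5.16 mg/L × 2.62 L = 13.519 mg
monopotassium phosphate: 0.853 g per 100 mL × 2620 mL ÷ 100 = 22.349 g

calcium pantothenate 13.938 mg; sodium chloride 18.602 g; calcium chloride dihydrate 2.882 g; copper sulfate pentahydrate 13.519 mg; monopotassium phosphate 22.349 g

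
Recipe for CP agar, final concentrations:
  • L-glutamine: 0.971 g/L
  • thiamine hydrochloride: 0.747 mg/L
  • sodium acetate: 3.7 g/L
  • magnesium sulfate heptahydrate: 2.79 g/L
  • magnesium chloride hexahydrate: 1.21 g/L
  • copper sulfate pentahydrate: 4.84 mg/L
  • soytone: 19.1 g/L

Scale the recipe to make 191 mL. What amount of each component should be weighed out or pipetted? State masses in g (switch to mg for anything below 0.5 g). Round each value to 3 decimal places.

L-glutamine 185.461 mg; thiamine hydrochloride 0.143 mg; sodium acetate 0.707 g; magnesium sulfate heptahydrate 0.533 g; magnesium chloride hexahydrate 231.110 mg; copper sulfate pentahydrate 0.924 mg; soytone 3.648 g

Working volume: 191 mL = 0.191 L.
L-glutamine: 0.971 g/L × 0.191 L = 0.185461 g = 185.461 mg
thiamine hydrochloride: 0.747 mg/L × 0.191 L = 0.143 mg
sodium acetate: 3.7 g/L × 0.191 L = 0.707 g
magnesium sulfate heptahydrate: 2.79 g/L × 0.191 L = 0.533 g
magnesium chloride hexahydrate: 1.21 g/L × 0.191 L = 0.23111 g = 231.110 mg
copper sulfate pentahydrate: 4.84 mg/L × 0.191 L = 0.924 mg
soytone: 19.1 g/L × 0.191 L = 3.648 g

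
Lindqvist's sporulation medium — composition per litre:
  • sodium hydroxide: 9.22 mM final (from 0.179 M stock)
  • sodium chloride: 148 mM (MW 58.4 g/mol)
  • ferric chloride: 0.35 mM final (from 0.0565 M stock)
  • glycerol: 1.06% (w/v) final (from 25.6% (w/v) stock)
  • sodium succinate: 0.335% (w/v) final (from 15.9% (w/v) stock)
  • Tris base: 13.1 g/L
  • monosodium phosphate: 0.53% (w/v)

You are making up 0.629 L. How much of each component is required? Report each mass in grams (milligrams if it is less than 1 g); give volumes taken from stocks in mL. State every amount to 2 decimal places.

Working volume: 0.629 L.
sodium hydroxide: dilute stock: 9.22 mM × 629 mL ÷ 179 mM = 32.40 mL
sodium chloride: 148 mmol/L × 58.4 g/mol × 0.629 L ÷ 1000 = 5.44 g
ferric chloride: V = C2·V2/C1 = 0.35 mM × 629 mL ÷ 56.5 mM = 3.90 mL
glycerol: dilute stock: 1.06% ÷ 25.6% × 629 mL = 26.04 mL
sodium succinate: V = C2·V2/C1 = 0.335% ÷ 15.9% × 629 mL = 13.25 mL
Tris base: 13.1 g/L × 0.629 L = 8.24 g
monosodium phosphate: 0.53% w/v = 5.3 g/L → 5.3 × 0.629 L = 3.33 g

sodium hydroxide 32.40 mL; sodium chloride 5.44 g; ferric chloride 3.90 mL; glycerol 26.04 mL; sodium succinate 13.25 mL; Tris base 8.24 g; monosodium phosphate 3.33 g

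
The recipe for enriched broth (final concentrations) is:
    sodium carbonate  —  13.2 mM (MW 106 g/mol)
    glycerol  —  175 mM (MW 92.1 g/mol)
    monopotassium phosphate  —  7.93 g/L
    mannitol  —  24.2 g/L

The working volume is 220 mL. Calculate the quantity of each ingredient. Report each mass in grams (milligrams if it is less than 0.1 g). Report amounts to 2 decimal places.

sodium carbonate 0.31 g; glycerol 3.55 g; monopotassium phosphate 1.74 g; mannitol 5.32 g

Target volume = 220 mL = 0.22 L.
sodium carbonate: 13.2 mmol/L × 106 g/mol × 0.22 L ÷ 1000 = 0.31 g
glycerol: 175 mmol/L × 92.1 g/mol × 0.22 L ÷ 1000 = 3.55 g
monopotassium phosphate: 7.93 g/L × 0.22 L = 1.74 g
mannitol: 24.2 g/L × 0.22 L = 5.32 g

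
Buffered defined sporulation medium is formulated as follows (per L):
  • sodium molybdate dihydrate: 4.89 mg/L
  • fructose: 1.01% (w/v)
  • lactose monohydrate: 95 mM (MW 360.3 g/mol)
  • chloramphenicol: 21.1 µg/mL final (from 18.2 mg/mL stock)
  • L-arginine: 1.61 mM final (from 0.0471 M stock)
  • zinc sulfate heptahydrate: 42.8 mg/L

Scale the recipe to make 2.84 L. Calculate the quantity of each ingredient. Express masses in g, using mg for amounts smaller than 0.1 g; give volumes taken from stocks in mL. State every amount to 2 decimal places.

Scale factor relative to 1 L: 2.84.
sodium molybdate dihydrate: 4.89 mg/L × 2.84 L = 13.89 mg
fructose: 1.01 g per 100 mL × 2840 mL ÷ 100 = 28.68 g
lactose monohydrate: 95 mmol/L × 360.3 g/mol × 2.84 L ÷ 1000 = 97.21 g
chloramphenicol: dilute stock: 21.1 µg/mL × 2840 mL ÷ 18200 µg/mL = 3.29 mL
L-arginine: dilute stock: 1.61 mM × 2840 mL ÷ 47.1 mM = 97.08 mL
zinc sulfate heptahydrate: 42.8 mg/L × 2.84 L = 121.552 mg = 0.12 g

sodium molybdate dihydrate 13.89 mg; fructose 28.68 g; lactose monohydrate 97.21 g; chloramphenicol 3.29 mL; L-arginine 97.08 mL; zinc sulfate heptahydrate 0.12 g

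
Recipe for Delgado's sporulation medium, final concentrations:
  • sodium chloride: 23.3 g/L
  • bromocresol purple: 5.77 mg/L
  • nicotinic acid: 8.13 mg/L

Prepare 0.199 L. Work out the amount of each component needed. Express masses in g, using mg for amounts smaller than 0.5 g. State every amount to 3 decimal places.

sodium chloride 4.637 g; bromocresol purple 1.148 mg; nicotinic acid 1.618 mg

Working volume: 0.199 L.
sodium chloride: 23.3 g/L × 0.199 L = 4.637 g
bromocresol purple: 5.77 mg/L × 0.199 L = 1.148 mg
nicotinic acid: 8.13 mg/L × 0.199 L = 1.618 mg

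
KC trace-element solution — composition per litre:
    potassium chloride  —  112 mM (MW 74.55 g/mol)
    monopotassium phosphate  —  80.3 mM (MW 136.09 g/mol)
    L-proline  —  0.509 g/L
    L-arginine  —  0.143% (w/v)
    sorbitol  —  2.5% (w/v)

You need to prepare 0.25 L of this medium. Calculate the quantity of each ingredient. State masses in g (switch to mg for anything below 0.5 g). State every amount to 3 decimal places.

Scale factor relative to 1 L: 0.25.
potassium chloride: 112 mmol/L × 74.55 g/mol × 0.25 L ÷ 1000 = 2.087 g
monopotassium phosphate: 80.3 mmol/L × 136.09 g/mol × 0.25 L ÷ 1000 = 2.732 g
L-proline: 0.509 g/L × 0.25 L = 0.12725 g = 127.250 mg
L-arginine: 0.143% w/v = 1.43 g/L → 1.43 × 0.25 L = 0.3575 g = 357.500 mg
sorbitol: 2.5% w/v = 25 g/L → 25 × 0.25 L = 6.250 g

potassium chloride 2.087 g; monopotassium phosphate 2.732 g; L-proline 127.250 mg; L-arginine 357.500 mg; sorbitol 6.250 g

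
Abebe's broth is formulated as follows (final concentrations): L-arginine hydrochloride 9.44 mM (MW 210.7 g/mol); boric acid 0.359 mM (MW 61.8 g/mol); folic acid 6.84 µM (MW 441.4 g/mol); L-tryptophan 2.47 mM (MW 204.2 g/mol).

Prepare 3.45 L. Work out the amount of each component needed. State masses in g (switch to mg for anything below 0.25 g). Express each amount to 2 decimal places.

L-arginine hydrochloride 6.86 g; boric acid 76.54 mg; folic acid 10.42 mg; L-tryptophan 1.74 g

Working volume: 3.45 L.
L-arginine hydrochloride: 9.44 mmol/L × 210.7 g/mol × 3.45 L ÷ 1000 = 6.86 g
boric acid: 0.359 mmol/L × 61.8 mg/mmol × 3.45 L = 76.54 mg
folic acid: 6.84 µmol/L × 441.4 g/mol × 3.45 L ÷ 1000 = 10.42 mg
L-tryptophan: 2.47 mmol/L × 204.2 g/mol × 3.45 L ÷ 1000 = 1.74 g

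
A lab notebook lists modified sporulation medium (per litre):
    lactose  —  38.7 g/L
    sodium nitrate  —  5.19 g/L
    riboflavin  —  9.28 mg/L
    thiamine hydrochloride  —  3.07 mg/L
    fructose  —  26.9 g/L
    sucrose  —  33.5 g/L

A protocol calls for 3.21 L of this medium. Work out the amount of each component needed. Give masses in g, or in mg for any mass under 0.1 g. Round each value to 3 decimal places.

lactose 124.227 g; sodium nitrate 16.660 g; riboflavin 29.789 mg; thiamine hydrochloride 9.855 mg; fructose 86.349 g; sucrose 107.535 g

Working volume: 3.21 L.
lactose: 38.7 g/L × 3.21 L = 124.227 g
sodium nitrate: 5.19 g/L × 3.21 L = 16.660 g
riboflavin: 9.28 mg/L × 3.21 L = 29.789 mg
thiamine hydrochloride: 3.07 mg/L × 3.21 L = 9.855 mg
fructose: 26.9 g/L × 3.21 L = 86.349 g
sucrose: 33.5 g/L × 3.21 L = 107.535 g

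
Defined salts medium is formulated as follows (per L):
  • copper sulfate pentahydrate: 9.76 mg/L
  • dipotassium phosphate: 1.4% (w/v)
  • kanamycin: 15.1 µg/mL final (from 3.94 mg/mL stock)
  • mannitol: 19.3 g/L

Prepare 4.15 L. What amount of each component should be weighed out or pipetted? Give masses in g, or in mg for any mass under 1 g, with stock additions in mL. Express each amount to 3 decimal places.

Scale factor relative to 1 L: 4.15.
copper sulfate pentahydrate: 9.76 mg/L × 4.15 L = 40.504 mg
dipotassium phosphate: 1.4% w/v = 14 g/L → 14 × 4.15 L = 58.100 g
kanamycin: V = C2·V2/C1 = 15.1 µg/mL × 4150 mL ÷ 3940 µg/mL = 15.905 mL
mannitol: 19.3 g/L × 4.15 L = 80.095 g

copper sulfate pentahydrate 40.504 mg; dipotassium phosphate 58.100 g; kanamycin 15.905 mL; mannitol 80.095 g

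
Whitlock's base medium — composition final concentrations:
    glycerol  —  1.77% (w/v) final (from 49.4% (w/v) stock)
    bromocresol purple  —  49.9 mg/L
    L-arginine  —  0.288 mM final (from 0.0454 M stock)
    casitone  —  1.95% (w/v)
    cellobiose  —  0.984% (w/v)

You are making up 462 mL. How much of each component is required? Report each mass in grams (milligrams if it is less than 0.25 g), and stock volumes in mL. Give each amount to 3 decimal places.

glycerol 16.553 mL; bromocresol purple 23.054 mg; L-arginine 2.931 mL; casitone 9.009 g; cellobiose 4.546 g

Target volume = 462 mL = 0.462 L.
glycerol: V = C2·V2/C1 = 1.77% ÷ 49.4% × 462 mL = 16.553 mL
bromocresol purple: 49.9 mg/L × 0.462 L = 23.054 mg
L-arginine: V = C2·V2/C1 = 0.288 mM × 462 mL ÷ 45.4 mM = 2.931 mL
casitone: 1.95% w/v = 19.5 g/L → 19.5 × 0.462 L = 9.009 g
cellobiose: 0.984 g per 100 mL × 462 mL ÷ 100 = 4.546 g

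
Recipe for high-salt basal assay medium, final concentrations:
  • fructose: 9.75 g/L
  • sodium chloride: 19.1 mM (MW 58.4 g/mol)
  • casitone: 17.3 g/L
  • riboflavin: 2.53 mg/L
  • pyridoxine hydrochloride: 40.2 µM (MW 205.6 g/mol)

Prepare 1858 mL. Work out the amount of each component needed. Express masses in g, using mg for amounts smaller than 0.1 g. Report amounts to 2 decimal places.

Scale factor relative to 1 L: 1.858.
fructose: 9.75 g/L × 1.858 L = 18.12 g
sodium chloride: 19.1 mmol/L × 58.4 g/mol × 1.858 L ÷ 1000 = 2.07 g
casitone: 17.3 g/L × 1.858 L = 32.14 g
riboflavin: 2.53 mg/L × 1.858 L = 4.70 mg
pyridoxine hydrochloride: 40.2 µmol/L × 205.6 g/mol × 1.858 L ÷ 1000 = 15.36 mg

fructose 18.12 g; sodium chloride 2.07 g; casitone 32.14 g; riboflavin 4.70 mg; pyridoxine hydrochloride 15.36 mg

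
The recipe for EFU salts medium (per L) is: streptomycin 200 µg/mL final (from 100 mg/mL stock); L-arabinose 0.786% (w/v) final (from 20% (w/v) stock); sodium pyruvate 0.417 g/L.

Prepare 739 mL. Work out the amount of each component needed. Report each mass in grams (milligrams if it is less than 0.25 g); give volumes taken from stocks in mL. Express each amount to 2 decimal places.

streptomycin 1.48 mL; L-arabinose 29.04 mL; sodium pyruvate 0.31 g

Scale factor relative to 1 L: 0.739.
streptomycin: C1V1 = C2V2 → 200 µg/mL × 739 mL ÷ 100000 µg/mL = 1.48 mL
L-arabinose: V = C2·V2/C1 = 0.786% ÷ 20% × 739 mL = 29.04 mL
sodium pyruvate: 0.417 g/L × 0.739 L = 0.31 g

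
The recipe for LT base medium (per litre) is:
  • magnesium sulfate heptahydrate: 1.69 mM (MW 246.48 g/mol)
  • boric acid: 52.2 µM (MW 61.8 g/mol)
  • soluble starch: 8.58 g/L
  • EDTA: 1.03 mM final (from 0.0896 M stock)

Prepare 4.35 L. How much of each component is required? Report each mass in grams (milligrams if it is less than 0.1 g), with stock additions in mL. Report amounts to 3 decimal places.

magnesium sulfate heptahydrate 1.812 g; boric acid 14.033 mg; soluble starch 37.323 g; EDTA 50.006 mL

Scale factor relative to 1 L: 4.35.
magnesium sulfate heptahydrate: 1.69 mmol/L × 246.48 g/mol × 4.35 L ÷ 1000 = 1.812 g
boric acid: 52.2 µmol/L × 61.8 g/mol × 4.35 L ÷ 1000 = 14.033 mg
soluble starch: 8.58 g/L × 4.35 L = 37.323 g
EDTA: V = C2·V2/C1 = 1.03 mM × 4350 mL ÷ 89.6 mM = 50.006 mL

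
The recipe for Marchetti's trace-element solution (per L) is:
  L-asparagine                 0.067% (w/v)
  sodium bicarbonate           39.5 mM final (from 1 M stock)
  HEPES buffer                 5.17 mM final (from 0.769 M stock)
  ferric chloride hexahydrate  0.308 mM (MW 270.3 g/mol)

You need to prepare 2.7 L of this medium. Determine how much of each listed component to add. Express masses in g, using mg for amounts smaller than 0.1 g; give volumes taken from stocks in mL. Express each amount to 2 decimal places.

Scale factor relative to 1 L: 2.7.
L-asparagine: 0.067 g per 100 mL × 2700 mL ÷ 100 = 1.81 g
sodium bicarbonate: V = C2·V2/C1 = 39.5 mM × 2700 mL ÷ 1000 mM = 106.65 mL
HEPES buffer: C1V1 = C2V2 → 5.17 mM × 2700 mL ÷ 769 mM = 18.15 mL
ferric chloride hexahydrate: 0.308 mmol/L × 270.3 g/mol × 2.7 L ÷ 1000 = 0.22 g

L-asparagine 1.81 g; sodium bicarbonate 106.65 mL; HEPES buffer 18.15 mL; ferric chloride hexahydrate 0.22 g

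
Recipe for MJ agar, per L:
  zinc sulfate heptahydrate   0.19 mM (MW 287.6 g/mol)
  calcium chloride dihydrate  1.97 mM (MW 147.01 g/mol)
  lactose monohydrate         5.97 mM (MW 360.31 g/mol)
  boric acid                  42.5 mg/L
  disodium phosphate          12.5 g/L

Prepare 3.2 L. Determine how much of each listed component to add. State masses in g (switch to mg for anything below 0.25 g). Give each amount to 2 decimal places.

zinc sulfate heptahydrate 174.86 mg; calcium chloride dihydrate 0.93 g; lactose monohydrate 6.88 g; boric acid 136.00 mg; disodium phosphate 40.00 g

Working volume: 3.2 L.
zinc sulfate heptahydrate: 0.19 mmol/L × 287.6 mg/mmol × 3.2 L = 174.86 mg
calcium chloride dihydrate: 1.97 mmol/L × 147.01 g/mol × 3.2 L ÷ 1000 = 0.93 g
lactose monohydrate: 5.97 mmol/L × 360.31 g/mol × 3.2 L ÷ 1000 = 6.88 g
boric acid: 42.5 mg/L × 3.2 L = 136.00 mg
disodium phosphate: 12.5 g/L × 3.2 L = 40.00 g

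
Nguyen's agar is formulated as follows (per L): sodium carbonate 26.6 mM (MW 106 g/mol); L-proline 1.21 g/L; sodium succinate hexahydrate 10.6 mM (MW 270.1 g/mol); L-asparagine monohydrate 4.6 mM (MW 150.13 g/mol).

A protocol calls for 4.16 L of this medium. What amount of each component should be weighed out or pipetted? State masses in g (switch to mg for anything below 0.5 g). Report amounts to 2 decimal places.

sodium carbonate 11.73 g; L-proline 5.03 g; sodium succinate hexahydrate 11.91 g; L-asparagine monohydrate 2.87 g

Working volume: 4.16 L.
sodium carbonate: 26.6 mmol/L × 106 g/mol × 4.16 L ÷ 1000 = 11.73 g
L-proline: 1.21 g/L × 4.16 L = 5.03 g
sodium succinate hexahydrate: 10.6 mmol/L × 270.1 g/mol × 4.16 L ÷ 1000 = 11.91 g
L-asparagine monohydrate: 4.6 mmol/L × 150.13 g/mol × 4.16 L ÷ 1000 = 2.87 g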